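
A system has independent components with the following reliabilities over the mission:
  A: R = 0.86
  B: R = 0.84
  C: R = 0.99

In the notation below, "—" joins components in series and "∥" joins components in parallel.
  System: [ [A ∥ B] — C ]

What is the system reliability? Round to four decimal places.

0.9678

Parallel (A and B): 1 − (1 − 0.860000)(1 − 0.840000) = 0.977600
Series ([0.977600] and C): 0.977600 × 0.990000 = 0.9678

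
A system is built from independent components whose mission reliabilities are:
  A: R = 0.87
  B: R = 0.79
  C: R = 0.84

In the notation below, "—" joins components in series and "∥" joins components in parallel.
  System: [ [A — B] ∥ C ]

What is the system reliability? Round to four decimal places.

Series (A and B): 0.870000 × 0.790000 = 0.687300
Parallel ([0.687300] and C): 1 − (1 − 0.687300)(1 − 0.840000) = 0.9500

0.9500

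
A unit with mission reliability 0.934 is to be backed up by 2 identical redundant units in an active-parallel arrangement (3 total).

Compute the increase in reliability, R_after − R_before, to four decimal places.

R_before = 0.934
R_after = 1 − (1 − 0.934)^3 = 0.9997
ΔR = 0.9997 − 0.934 = 0.0657

0.0657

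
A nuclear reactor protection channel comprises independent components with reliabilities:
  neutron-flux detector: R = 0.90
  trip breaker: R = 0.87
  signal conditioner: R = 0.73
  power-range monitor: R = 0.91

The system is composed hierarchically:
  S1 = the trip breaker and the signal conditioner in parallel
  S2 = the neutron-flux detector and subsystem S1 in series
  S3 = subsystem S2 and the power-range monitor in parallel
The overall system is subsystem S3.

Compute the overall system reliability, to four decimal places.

0.9882

Parallel (trip breaker and signal conditioner): 1 − (1 − 0.870000)(1 − 0.730000) = 0.964900
Series (neutron-flux detector and [0.964900]): 0.900000 × 0.964900 = 0.868410
Parallel ([0.868410] and power-range monitor): 1 − (1 − 0.868410)(1 − 0.910000) = 0.9882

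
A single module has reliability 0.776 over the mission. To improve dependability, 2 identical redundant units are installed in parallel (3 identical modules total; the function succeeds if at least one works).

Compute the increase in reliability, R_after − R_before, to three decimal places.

0.213

R_before = 0.776
R_after = 1 − (1 − 0.776)^3 = 0.989
ΔR = 0.989 − 0.776 = 0.213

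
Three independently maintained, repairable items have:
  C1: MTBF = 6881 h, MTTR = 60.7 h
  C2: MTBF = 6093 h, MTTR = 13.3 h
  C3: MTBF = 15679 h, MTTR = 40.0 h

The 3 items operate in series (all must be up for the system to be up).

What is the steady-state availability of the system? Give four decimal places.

0.9866

A(C1) = MTBF/(MTBF+MTTR) = 6881/(6881+60.7) = 0.991256
A(C2) = MTBF/(MTBF+MTTR) = 6093/(6093+13.3) = 0.997822
A(C3) = MTBF/(MTBF+MTTR) = 15679/(15679+40.0) = 0.997455
Series availability: 0.991256 × 0.997822 × 0.997455 = 0.9866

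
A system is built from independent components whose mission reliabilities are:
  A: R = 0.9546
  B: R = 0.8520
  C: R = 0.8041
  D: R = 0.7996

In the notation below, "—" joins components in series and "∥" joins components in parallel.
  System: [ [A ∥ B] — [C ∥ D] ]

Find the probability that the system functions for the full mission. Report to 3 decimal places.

Parallel (A and B): 1 − (1 − 0.95460)(1 − 0.85200) = 0.99328
Parallel (C and D): 1 − (1 − 0.80410)(1 − 0.79960) = 0.96074
Series ([0.99328] and [0.96074]): 0.99328 × 0.96074 = 0.954

0.954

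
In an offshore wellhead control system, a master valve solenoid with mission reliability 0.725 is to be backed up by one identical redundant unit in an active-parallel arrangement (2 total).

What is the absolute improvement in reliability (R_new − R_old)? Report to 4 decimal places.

0.1994

R_before = 0.725
R_after = 1 − (1 − 0.725)^2 = 0.9244
ΔR = 0.9244 − 0.725 = 0.1994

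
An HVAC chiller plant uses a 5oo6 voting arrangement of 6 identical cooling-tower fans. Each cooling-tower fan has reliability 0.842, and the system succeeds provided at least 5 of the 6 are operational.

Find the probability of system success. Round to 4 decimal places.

0.7576

R = Σ_{i=5}^{6} C(6,i) p^i (1−p)^{6−i} with p = 0.842
C(6,5)·0.842^5·0.158^1 = 0.401207
C(6,6)·0.842^6·0.158^0 = 0.356347
Sum = 0.7576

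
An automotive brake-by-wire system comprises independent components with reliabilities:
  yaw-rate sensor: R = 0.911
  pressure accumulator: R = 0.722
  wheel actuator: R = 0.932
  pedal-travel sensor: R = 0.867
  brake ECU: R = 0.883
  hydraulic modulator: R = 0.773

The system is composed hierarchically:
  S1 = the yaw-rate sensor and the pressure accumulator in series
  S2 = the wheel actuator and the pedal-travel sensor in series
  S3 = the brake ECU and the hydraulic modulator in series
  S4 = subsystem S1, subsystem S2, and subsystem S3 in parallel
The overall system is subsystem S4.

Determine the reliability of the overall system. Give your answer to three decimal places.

0.979

Series (yaw-rate sensor and pressure accumulator): 0.91100 × 0.72200 = 0.65774
Series (wheel actuator and pedal-travel sensor): 0.93200 × 0.86700 = 0.80804
Series (brake ECU and hydraulic modulator): 0.88300 × 0.77300 = 0.68256
Parallel ([0.65774], [0.80804], and [0.68256]): 1 − (1 − 0.65774)(1 − 0.80804)(1 − 0.68256) = 0.979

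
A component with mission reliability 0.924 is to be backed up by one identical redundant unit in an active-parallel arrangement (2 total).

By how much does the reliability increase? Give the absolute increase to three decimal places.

R_before = 0.924
R_after = 1 − (1 − 0.924)^2 = 0.994
ΔR = 0.994 − 0.924 = 0.070

0.070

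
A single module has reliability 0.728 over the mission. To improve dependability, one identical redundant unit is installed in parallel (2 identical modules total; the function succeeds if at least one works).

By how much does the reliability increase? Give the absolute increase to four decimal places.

R_before = 0.728
R_after = 1 − (1 − 0.728)^2 = 0.9260
ΔR = 0.9260 − 0.728 = 0.1980

0.1980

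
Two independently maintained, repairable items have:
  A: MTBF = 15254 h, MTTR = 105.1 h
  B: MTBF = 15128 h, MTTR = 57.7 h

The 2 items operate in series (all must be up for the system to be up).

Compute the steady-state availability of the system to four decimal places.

0.9894

A(A) = MTBF/(MTBF+MTTR) = 15254/(15254+105.1) = 0.993157
A(B) = MTBF/(MTBF+MTTR) = 15128/(15128+57.7) = 0.996200
Series availability: 0.993157 × 0.996200 = 0.9894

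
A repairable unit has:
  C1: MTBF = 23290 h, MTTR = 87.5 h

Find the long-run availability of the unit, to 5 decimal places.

0.99626

A(C1) = MTBF/(MTBF+MTTR) = 23290/(23290+87.5) = 0.99626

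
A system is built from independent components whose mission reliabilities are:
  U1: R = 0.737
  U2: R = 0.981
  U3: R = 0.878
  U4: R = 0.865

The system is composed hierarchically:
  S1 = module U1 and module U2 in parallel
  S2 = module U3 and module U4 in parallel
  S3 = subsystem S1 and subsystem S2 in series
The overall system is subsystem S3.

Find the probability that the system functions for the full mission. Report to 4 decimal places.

Parallel (U1 and U2): 1 − (1 − 0.737000)(1 − 0.981000) = 0.995003
Parallel (U3 and U4): 1 − (1 − 0.878000)(1 − 0.865000) = 0.983530
Series ([0.995003] and [0.983530]): 0.995003 × 0.983530 = 0.9786

0.9786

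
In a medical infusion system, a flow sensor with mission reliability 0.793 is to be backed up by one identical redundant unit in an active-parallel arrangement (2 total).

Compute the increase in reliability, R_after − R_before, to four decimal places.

0.1642

R_before = 0.793
R_after = 1 − (1 − 0.793)^2 = 0.9572
ΔR = 0.9572 − 0.793 = 0.1642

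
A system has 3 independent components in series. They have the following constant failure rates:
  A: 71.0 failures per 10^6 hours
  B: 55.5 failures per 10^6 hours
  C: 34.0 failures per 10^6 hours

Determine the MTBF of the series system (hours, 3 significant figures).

6230

Series of exponential components: λ_sys = Σ λ_i
λ_sys = 0.0000710 + 0.0000555 + 0.0000340 = 1.6050e-04 /h
MTBF = 1 / λ_sys = 6230 h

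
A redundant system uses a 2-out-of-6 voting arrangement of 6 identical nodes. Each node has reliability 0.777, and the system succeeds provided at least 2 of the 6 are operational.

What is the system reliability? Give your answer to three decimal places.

R = Σ_{i=2}^{6} C(6,i) p^i (1−p)^{6−i} with p = 0.777
C(6,2)·0.777^2·0.223^4 = 0.02240
C(6,3)·0.777^3·0.223^3 = 0.10404
C(6,4)·0.777^4·0.223^2 = 0.27188
C(6,5)·0.777^5·0.223^1 = 0.37893
C(6,6)·0.777^6·0.223^0 = 0.22005
Sum = 0.997

0.997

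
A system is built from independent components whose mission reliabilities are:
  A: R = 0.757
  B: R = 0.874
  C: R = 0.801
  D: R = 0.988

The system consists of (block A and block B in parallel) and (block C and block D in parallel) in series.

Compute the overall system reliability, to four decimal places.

Parallel (A and B): 1 − (1 − 0.757000)(1 − 0.874000) = 0.969382
Parallel (C and D): 1 − (1 − 0.801000)(1 − 0.988000) = 0.997612
Series ([0.969382] and [0.997612]): 0.969382 × 0.997612 = 0.9671

0.9671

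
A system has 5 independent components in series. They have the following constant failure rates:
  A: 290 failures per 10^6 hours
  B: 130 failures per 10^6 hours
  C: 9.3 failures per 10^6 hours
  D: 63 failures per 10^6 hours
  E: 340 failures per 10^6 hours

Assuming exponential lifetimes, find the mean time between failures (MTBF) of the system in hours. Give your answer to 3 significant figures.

Series of exponential components: λ_sys = Σ λ_i
λ_sys = 0.00029 + 0.00013 + 0.0000093 + 0.000063 + 0.00034 = 8.3230e-04 /h
MTBF = 1 / λ_sys = 1200 h

1200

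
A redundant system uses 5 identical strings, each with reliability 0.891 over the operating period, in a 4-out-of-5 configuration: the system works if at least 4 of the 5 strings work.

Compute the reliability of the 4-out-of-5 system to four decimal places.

0.9050

R = Σ_{i=4}^{5} C(5,i) p^i (1−p)^{5−i} with p = 0.891
C(5,4)·0.891^4·0.109^1 = 0.343485
C(5,5)·0.891^5·0.109^0 = 0.561550
Sum = 0.9050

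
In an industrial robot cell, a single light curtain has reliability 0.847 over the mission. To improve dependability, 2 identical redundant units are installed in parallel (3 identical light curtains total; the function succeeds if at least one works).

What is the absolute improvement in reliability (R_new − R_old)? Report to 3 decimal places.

R_before = 0.847
R_after = 1 − (1 − 0.847)^3 = 0.996
ΔR = 0.996 − 0.847 = 0.149

0.149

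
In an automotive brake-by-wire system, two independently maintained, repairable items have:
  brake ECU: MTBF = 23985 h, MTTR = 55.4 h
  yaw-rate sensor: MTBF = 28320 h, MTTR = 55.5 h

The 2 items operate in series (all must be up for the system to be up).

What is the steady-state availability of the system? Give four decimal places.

A(brake ECU) = MTBF/(MTBF+MTTR) = 23985/(23985+55.4) = 0.997696
A(yaw-rate sensor) = MTBF/(MTBF+MTTR) = 28320/(28320+55.5) = 0.998044
Series availability: 0.997696 × 0.998044 = 0.9957

0.9957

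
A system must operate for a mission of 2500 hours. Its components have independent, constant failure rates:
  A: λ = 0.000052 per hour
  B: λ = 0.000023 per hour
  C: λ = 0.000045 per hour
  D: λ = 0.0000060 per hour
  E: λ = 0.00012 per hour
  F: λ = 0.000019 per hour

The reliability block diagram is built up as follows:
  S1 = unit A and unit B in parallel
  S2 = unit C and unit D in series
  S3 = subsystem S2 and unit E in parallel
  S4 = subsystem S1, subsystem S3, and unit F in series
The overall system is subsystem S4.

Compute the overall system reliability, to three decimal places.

0.918

R(A) = exp(−0.000052 × 2500) = 0.87810
R(B) = exp(−0.000023 × 2500) = 0.94412
R(C) = exp(−0.000045 × 2500) = 0.89360
R(D) = exp(−0.0000060 × 2500) = 0.98511
R(E) = exp(−0.00012 × 2500) = 0.74082
R(F) = exp(−0.000019 × 2500) = 0.95361
Parallel (A and B): 1 − (1 − 0.87810)(1 − 0.94412) = 0.99319
Series (C and D): 0.89360 × 0.98511 = 0.88029
Parallel ([0.88029] and E): 1 − (1 − 0.88029)(1 − 0.74082) = 0.96897
Series ([0.99319], [0.96897], and F): 0.99319 × 0.96897 × 0.95361 = 0.918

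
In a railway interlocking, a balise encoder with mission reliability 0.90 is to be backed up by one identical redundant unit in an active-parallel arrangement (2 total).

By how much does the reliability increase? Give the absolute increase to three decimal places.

0.090

R_before = 0.90
R_after = 1 − (1 − 0.90)^2 = 0.990
ΔR = 0.990 − 0.90 = 0.090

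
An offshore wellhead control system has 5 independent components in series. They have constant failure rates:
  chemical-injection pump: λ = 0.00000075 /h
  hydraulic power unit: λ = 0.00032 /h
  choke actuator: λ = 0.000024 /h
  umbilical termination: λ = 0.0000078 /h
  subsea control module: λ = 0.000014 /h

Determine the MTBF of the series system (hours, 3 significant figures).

2730

Series of exponential components: λ_sys = Σ λ_i
λ_sys = 0.00000075 + 0.00032 + 0.000024 + 0.0000078 + 0.000014 = 3.6655e-04 /h
MTBF = 1 / λ_sys = 2730 h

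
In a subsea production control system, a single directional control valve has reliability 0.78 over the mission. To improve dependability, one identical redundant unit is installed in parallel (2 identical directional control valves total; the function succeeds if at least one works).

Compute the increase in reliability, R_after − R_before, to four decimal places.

0.1716

R_before = 0.78
R_after = 1 − (1 − 0.78)^2 = 0.9516
ΔR = 0.9516 − 0.78 = 0.1716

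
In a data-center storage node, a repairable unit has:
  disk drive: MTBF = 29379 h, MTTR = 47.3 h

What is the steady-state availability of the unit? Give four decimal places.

0.9984

A(disk drive) = MTBF/(MTBF+MTTR) = 29379/(29379+47.3) = 0.9984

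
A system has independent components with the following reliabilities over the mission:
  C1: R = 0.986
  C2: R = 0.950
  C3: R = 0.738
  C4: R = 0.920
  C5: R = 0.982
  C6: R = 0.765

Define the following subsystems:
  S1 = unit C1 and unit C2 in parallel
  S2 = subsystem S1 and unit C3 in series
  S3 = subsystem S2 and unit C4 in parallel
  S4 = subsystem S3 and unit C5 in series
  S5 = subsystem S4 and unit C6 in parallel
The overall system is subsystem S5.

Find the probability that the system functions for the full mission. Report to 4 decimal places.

Parallel (C1 and C2): 1 − (1 − 0.986000)(1 − 0.950000) = 0.999300
Series ([0.999300] and C3): 0.999300 × 0.738000 = 0.737483
Parallel ([0.737483] and C4): 1 − (1 − 0.737483)(1 − 0.920000) = 0.978999
Series ([0.978999] and C5): 0.978999 × 0.982000 = 0.961377
Parallel ([0.961377] and C6): 1 − (1 − 0.961377)(1 − 0.765000) = 0.9909

0.9909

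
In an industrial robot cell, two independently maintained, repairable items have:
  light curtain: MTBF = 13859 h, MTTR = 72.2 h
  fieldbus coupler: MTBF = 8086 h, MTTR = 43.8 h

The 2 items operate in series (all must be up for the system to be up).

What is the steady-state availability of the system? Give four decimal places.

0.9895

A(light curtain) = MTBF/(MTBF+MTTR) = 13859/(13859+72.2) = 0.994817
A(fieldbus coupler) = MTBF/(MTBF+MTTR) = 8086/(8086+43.8) = 0.994612
Series availability: 0.994817 × 0.994612 = 0.9895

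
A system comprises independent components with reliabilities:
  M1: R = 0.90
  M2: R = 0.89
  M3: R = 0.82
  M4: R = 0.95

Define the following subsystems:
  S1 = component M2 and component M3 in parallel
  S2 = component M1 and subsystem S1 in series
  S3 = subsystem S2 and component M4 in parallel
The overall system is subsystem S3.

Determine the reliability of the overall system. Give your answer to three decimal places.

Parallel (M2 and M3): 1 − (1 − 0.89000)(1 − 0.82000) = 0.98020
Series (M1 and [0.98020]): 0.90000 × 0.98020 = 0.88218
Parallel ([0.88218] and M4): 1 − (1 − 0.88218)(1 − 0.95000) = 0.994

0.994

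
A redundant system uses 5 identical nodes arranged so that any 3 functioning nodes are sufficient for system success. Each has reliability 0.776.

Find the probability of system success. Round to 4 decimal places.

0.9220

R = Σ_{i=3}^{5} C(5,i) p^i (1−p)^{5−i} with p = 0.776
C(5,3)·0.776^3·0.224^2 = 0.234467
C(5,4)·0.776^4·0.224^1 = 0.406130
C(5,5)·0.776^5·0.224^0 = 0.281390
Sum = 0.9220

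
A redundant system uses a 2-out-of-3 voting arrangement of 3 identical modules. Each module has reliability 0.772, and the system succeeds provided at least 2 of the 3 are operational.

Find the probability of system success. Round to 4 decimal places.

0.8678

R = Σ_{i=2}^{3} C(3,i) p^i (1−p)^{3−i} with p = 0.772
C(3,2)·0.772^2·0.228^1 = 0.407653
C(3,3)·0.772^3·0.228^0 = 0.460100
Sum = 0.8678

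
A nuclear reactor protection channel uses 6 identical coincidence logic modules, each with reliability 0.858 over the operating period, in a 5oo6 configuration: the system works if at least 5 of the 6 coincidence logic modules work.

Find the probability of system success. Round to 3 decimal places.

0.795

R = Σ_{i=5}^{6} C(6,i) p^i (1−p)^{6−i} with p = 0.858
C(6,5)·0.858^5·0.142^1 = 0.39616
C(6,6)·0.858^6·0.142^0 = 0.39895
Sum = 0.795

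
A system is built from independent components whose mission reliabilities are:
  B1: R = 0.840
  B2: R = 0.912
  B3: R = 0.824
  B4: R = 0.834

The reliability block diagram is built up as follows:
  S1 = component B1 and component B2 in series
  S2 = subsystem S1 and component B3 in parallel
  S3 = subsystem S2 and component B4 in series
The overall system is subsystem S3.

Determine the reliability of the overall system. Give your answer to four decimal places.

Series (B1 and B2): 0.840000 × 0.912000 = 0.766080
Parallel ([0.766080] and B3): 1 − (1 − 0.766080)(1 − 0.824000) = 0.958830
Series ([0.958830] and B4): 0.958830 × 0.834000 = 0.7997

0.7997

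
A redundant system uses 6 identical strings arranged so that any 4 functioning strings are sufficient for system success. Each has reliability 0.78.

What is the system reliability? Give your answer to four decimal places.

R = Σ_{i=4}^{6} C(6,i) p^i (1−p)^{6−i} with p = 0.78
C(6,4)·0.78^4·0.22^2 = 0.268729
C(6,5)·0.78^5·0.22^1 = 0.381107
C(6,6)·0.78^6·0.22^0 = 0.225200
Sum = 0.8750

0.8750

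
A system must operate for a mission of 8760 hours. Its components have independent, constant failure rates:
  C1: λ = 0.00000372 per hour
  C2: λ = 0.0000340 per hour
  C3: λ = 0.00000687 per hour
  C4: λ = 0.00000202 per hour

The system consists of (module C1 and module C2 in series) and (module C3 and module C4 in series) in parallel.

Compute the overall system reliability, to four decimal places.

R(C1) = exp(−0.00000372 × 8760) = 0.967938
R(C2) = exp(−0.0000340 × 8760) = 0.742420
R(C3) = exp(−0.00000687 × 8760) = 0.941594
R(C4) = exp(−0.00000202 × 8760) = 0.982460
Series (C1 and C2): 0.967938 × 0.742420 = 0.718617
Series (C3 and C4): 0.941594 × 0.982460 = 0.925078
Parallel ([0.718617] and [0.925078]): 1 − (1 − 0.718617)(1 − 0.925078) = 0.9789

0.9789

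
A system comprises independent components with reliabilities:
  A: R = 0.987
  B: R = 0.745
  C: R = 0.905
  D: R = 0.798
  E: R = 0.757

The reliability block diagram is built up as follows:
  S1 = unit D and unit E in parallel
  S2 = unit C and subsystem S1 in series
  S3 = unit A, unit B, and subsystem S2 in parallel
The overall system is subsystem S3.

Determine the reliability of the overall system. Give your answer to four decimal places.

0.9995

Parallel (D and E): 1 − (1 − 0.798000)(1 − 0.757000) = 0.950914
Series (C and [0.950914]): 0.905000 × 0.950914 = 0.860577
Parallel (A, B, and [0.860577]): 1 − (1 − 0.987000)(1 − 0.745000)(1 − 0.860577) = 0.9995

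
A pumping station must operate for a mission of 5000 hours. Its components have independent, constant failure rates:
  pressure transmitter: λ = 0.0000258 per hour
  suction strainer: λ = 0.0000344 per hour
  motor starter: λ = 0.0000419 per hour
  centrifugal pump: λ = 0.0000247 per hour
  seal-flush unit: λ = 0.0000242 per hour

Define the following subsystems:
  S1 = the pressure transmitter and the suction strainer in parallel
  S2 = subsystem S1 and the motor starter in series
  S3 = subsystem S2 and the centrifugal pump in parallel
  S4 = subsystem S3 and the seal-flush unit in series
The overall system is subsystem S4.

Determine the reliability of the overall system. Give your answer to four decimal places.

0.8650

R(pressure transmitter) = exp(−0.0000258 × 5000) = 0.878974
R(suction strainer) = exp(−0.0000344 × 5000) = 0.841979
R(motor starter) = exp(−0.0000419 × 5000) = 0.810990
R(centrifugal pump) = exp(−0.0000247 × 5000) = 0.883822
R(seal-flush unit) = exp(−0.0000242 × 5000) = 0.886034
Parallel (pressure transmitter and suction strainer): 1 − (1 − 0.878974)(1 − 0.841979) = 0.980875
Series ([0.980875] and motor starter): 0.980875 × 0.810990 = 0.795480
Parallel ([0.795480] and centrifugal pump): 1 − (1 − 0.795480)(1 − 0.883822) = 0.976239
Series ([0.976239] and seal-flush unit): 0.976239 × 0.886034 = 0.8650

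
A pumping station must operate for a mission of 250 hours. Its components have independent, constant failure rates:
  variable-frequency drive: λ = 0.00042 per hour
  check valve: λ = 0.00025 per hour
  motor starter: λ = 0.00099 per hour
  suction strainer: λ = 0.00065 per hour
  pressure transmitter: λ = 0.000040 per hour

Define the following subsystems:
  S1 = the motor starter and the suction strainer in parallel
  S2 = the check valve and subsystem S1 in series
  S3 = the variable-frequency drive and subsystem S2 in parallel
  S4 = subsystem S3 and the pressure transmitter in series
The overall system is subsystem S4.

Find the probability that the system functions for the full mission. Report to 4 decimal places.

0.9810

R(variable-frequency drive) = exp(−0.00042 × 250) = 0.900325
R(check valve) = exp(−0.00025 × 250) = 0.939413
R(motor starter) = exp(−0.00099 × 250) = 0.780750
R(suction strainer) = exp(−0.00065 × 250) = 0.850016
R(pressure transmitter) = exp(−0.000040 × 250) = 0.990050
Parallel (motor starter and suction strainer): 1 − (1 − 0.780750)(1 − 0.850016) = 0.967116
Series (check valve and [0.967116]): 0.939413 × 0.967116 = 0.908521
Parallel (variable-frequency drive and [0.908521]): 1 − (1 − 0.900325)(1 − 0.908521) = 0.990882
Series ([0.990882] and pressure transmitter): 0.990882 × 0.990050 = 0.9810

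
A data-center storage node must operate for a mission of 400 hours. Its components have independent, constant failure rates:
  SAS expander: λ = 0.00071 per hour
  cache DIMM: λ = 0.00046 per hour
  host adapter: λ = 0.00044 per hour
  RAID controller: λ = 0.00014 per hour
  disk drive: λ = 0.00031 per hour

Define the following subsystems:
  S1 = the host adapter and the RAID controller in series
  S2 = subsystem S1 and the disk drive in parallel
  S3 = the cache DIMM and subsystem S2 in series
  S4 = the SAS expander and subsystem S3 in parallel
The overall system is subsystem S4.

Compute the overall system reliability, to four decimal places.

R(SAS expander) = exp(−0.00071 × 400) = 0.752767
R(cache DIMM) = exp(−0.00046 × 400) = 0.831936
R(host adapter) = exp(−0.00044 × 400) = 0.838618
R(RAID controller) = exp(−0.00014 × 400) = 0.945539
R(disk drive) = exp(−0.00031 × 400) = 0.883380
Series (host adapter and RAID controller): 0.838618 × 0.945539 = 0.792946
Parallel ([0.792946] and disk drive): 1 − (1 − 0.792946)(1 − 0.883380) = 0.975853
Series (cache DIMM and [0.975853]): 0.831936 × 0.975853 = 0.811847
Parallel (SAS expander and [0.811847]): 1 − (1 − 0.752767)(1 − 0.811847) = 0.9535

0.9535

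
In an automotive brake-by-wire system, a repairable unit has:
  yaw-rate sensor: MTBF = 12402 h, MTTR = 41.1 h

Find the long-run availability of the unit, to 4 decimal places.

0.9967

A(yaw-rate sensor) = MTBF/(MTBF+MTTR) = 12402/(12402+41.1) = 0.9967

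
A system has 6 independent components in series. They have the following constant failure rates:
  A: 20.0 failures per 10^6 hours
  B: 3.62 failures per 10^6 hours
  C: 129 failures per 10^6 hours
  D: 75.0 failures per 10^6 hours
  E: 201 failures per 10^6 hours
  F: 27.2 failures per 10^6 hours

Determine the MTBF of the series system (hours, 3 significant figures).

Series of exponential components: λ_sys = Σ λ_i
λ_sys = 0.0000200 + 0.00000362 + 0.000129 + 0.0000750 + 0.000201 + 0.0000272 = 4.5582e-04 /h
MTBF = 1 / λ_sys = 2190 h

2190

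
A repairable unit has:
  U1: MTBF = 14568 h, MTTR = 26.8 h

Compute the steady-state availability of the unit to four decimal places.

A(U1) = MTBF/(MTBF+MTTR) = 14568/(14568+26.8) = 0.9982

0.9982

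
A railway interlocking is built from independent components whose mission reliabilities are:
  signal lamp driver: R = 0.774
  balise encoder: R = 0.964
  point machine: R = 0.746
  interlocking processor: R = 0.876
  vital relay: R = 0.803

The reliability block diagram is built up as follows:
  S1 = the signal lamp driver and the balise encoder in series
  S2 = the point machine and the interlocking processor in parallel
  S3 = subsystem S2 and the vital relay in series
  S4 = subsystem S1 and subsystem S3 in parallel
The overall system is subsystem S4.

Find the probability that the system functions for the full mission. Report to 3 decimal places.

0.944

Series (signal lamp driver and balise encoder): 0.77400 × 0.96400 = 0.74614
Parallel (point machine and interlocking processor): 1 − (1 − 0.74600)(1 − 0.87600) = 0.96850
Series ([0.96850] and vital relay): 0.96850 × 0.80300 = 0.77771
Parallel ([0.74614] and [0.77771]): 1 − (1 − 0.74614)(1 − 0.77771) = 0.944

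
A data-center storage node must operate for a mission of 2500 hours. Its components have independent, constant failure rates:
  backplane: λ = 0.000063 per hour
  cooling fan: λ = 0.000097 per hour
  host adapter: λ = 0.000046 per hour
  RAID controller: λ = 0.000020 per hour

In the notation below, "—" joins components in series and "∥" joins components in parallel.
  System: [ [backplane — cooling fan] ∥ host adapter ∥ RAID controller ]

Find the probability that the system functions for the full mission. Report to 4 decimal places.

R(backplane) = exp(−0.000063 × 2500) = 0.854277
R(cooling fan) = exp(−0.000097 × 2500) = 0.784664
R(host adapter) = exp(−0.000046 × 2500) = 0.891366
R(RAID controller) = exp(−0.000020 × 2500) = 0.951229
Series (backplane and cooling fan): 0.854277 × 0.784664 = 0.670320
Parallel ([0.670320], host adapter, and RAID controller): 1 − (1 − 0.670320)(1 − 0.891366)(1 − 0.951229) = 0.9983

0.9983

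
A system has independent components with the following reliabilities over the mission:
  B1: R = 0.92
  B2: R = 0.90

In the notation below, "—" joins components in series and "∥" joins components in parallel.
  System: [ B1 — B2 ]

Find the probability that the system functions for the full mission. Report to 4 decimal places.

Series (B1 and B2): 0.920000 × 0.900000 = 0.8280

0.8280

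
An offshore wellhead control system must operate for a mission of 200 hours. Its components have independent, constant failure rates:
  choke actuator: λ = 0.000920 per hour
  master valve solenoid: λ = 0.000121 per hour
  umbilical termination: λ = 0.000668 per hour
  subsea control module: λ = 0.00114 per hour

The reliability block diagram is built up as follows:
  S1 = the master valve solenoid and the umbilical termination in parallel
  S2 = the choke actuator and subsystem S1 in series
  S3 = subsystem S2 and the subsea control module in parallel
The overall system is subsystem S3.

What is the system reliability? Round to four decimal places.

0.9652

R(choke actuator) = exp(−0.000920 × 200) = 0.831936
R(master valve solenoid) = exp(−0.000121 × 200) = 0.976090
R(umbilical termination) = exp(−0.000668 × 200) = 0.874940
R(subsea control module) = exp(−0.00114 × 200) = 0.796124
Parallel (master valve solenoid and umbilical termination): 1 − (1 − 0.976090)(1 − 0.874940) = 0.997010
Series (choke actuator and [0.997010]): 0.831936 × 0.997010 = 0.829449
Parallel ([0.829449] and subsea control module): 1 − (1 − 0.829449)(1 − 0.796124) = 0.9652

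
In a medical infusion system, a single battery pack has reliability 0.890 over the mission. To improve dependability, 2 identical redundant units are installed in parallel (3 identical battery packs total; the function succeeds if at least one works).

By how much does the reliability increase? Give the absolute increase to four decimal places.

0.1087

R_before = 0.890
R_after = 1 − (1 − 0.890)^3 = 0.9987
ΔR = 0.9987 − 0.890 = 0.1087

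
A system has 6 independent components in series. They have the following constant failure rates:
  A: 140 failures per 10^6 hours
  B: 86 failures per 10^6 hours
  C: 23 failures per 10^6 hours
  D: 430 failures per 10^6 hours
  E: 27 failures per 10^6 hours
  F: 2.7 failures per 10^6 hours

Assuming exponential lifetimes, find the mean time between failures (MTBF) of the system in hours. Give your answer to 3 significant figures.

Series of exponential components: λ_sys = Σ λ_i
λ_sys = 0.00014 + 0.000086 + 0.000023 + 0.00043 + 0.000027 + 0.0000027 = 7.0870e-04 /h
MTBF = 1 / λ_sys = 1410 h

1410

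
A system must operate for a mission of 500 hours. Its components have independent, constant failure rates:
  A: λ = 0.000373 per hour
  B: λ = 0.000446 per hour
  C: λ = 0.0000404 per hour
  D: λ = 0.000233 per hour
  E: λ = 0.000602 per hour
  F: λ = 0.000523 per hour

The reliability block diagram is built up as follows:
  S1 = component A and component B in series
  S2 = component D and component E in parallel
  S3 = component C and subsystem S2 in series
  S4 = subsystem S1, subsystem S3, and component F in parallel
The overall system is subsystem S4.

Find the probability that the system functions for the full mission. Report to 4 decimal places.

0.9963

R(A) = exp(−0.000373 × 500) = 0.829859
R(B) = exp(−0.000446 × 500) = 0.800115
R(C) = exp(−0.0000404 × 500) = 0.980003
R(D) = exp(−0.000233 × 500) = 0.890030
R(E) = exp(−0.000602 × 500) = 0.740078
R(F) = exp(−0.000523 × 500) = 0.769896
Series (A and B): 0.829859 × 0.800115 = 0.663983
Parallel (D and E): 1 − (1 − 0.890030)(1 − 0.740078) = 0.971416
Series (C and [0.971416]): 0.980003 × 0.971416 = 0.951991
Parallel ([0.663983], [0.951991], and F): 1 − (1 − 0.663983)(1 − 0.951991)(1 − 0.769896) = 0.9963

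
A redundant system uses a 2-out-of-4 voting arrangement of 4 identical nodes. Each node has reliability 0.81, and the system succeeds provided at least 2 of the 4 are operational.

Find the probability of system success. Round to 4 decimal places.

R = Σ_{i=2}^{4} C(4,i) p^i (1−p)^{4−i} with p = 0.81
C(4,2)·0.81^2·0.19^2 = 0.142111
C(4,3)·0.81^3·0.19^1 = 0.403895
C(4,4)·0.81^4·0.19^0 = 0.430467
Sum = 0.9765

0.9765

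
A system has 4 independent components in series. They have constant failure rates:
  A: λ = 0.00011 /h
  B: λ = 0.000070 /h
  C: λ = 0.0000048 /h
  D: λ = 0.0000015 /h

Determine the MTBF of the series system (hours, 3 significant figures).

Series of exponential components: λ_sys = Σ λ_i
λ_sys = 0.00011 + 0.000070 + 0.0000048 + 0.0000015 = 1.8630e-04 /h
MTBF = 1 / λ_sys = 5370 h

5370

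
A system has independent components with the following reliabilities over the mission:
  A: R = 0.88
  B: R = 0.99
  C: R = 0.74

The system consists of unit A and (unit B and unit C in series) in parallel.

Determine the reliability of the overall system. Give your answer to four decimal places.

0.9679

Series (B and C): 0.990000 × 0.740000 = 0.732600
Parallel (A and [0.732600]): 1 − (1 − 0.880000)(1 − 0.732600) = 0.9679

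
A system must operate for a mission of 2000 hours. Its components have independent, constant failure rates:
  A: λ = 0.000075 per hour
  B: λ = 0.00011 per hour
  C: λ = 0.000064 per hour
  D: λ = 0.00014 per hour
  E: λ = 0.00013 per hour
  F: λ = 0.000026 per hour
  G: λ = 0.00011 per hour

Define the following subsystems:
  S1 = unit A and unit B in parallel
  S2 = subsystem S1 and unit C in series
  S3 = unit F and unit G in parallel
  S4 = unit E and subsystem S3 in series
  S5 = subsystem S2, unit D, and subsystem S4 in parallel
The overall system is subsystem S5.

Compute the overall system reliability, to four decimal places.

R(A) = exp(−0.000075 × 2000) = 0.860708
R(B) = exp(−0.00011 × 2000) = 0.802519
R(C) = exp(−0.000064 × 2000) = 0.879853
R(D) = exp(−0.00014 × 2000) = 0.755784
R(E) = exp(−0.00013 × 2000) = 0.771052
R(F) = exp(−0.000026 × 2000) = 0.949329
R(G) = exp(−0.00011 × 2000) = 0.802519
Parallel (A and B): 1 − (1 − 0.860708)(1 − 0.802519) = 0.972492
Series ([0.972492] and C): 0.972492 × 0.879853 = 0.855650
Parallel (F and G): 1 − (1 − 0.949329)(1 − 0.802519) = 0.989993
Series (E and [0.989993]): 0.771052 × 0.989993 = 0.763336
Parallel ([0.855650], D, and [0.763336]): 1 − (1 − 0.855650)(1 − 0.755784)(1 − 0.763336) = 0.9917

0.9917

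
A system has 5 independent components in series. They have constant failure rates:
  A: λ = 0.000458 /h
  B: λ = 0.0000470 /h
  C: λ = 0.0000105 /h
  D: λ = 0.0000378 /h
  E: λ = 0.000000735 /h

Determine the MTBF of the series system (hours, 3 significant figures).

Series of exponential components: λ_sys = Σ λ_i
λ_sys = 0.000458 + 0.0000470 + 0.0000105 + 0.0000378 + 0.000000735 = 5.5404e-04 /h
MTBF = 1 / λ_sys = 1800 h

1800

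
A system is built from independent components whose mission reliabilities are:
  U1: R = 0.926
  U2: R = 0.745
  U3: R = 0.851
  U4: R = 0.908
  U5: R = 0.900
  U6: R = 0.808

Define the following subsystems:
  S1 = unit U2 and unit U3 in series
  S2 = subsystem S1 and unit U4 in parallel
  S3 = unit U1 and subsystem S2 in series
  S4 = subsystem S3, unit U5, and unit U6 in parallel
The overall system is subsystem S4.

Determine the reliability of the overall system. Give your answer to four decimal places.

Series (U2 and U3): 0.745000 × 0.851000 = 0.633995
Parallel ([0.633995] and U4): 1 − (1 − 0.633995)(1 − 0.908000) = 0.966328
Series (U1 and [0.966328]): 0.926000 × 0.966328 = 0.894820
Parallel ([0.894820], U5, and U6): 1 − (1 − 0.894820)(1 − 0.900000)(1 − 0.808000) = 0.9980

0.9980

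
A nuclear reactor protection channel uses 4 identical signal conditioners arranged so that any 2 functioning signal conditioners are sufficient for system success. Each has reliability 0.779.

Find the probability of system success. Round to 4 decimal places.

0.9640

R = Σ_{i=2}^{4} C(4,i) p^i (1−p)^{4−i} with p = 0.779
C(4,2)·0.779^2·0.221^2 = 0.177832
C(4,3)·0.779^3·0.221^1 = 0.417893
C(4,4)·0.779^4·0.221^0 = 0.368256
Sum = 0.9640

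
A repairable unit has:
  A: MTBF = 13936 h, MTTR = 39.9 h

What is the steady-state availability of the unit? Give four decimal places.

0.9971

A(A) = MTBF/(MTBF+MTTR) = 13936/(13936+39.9) = 0.9971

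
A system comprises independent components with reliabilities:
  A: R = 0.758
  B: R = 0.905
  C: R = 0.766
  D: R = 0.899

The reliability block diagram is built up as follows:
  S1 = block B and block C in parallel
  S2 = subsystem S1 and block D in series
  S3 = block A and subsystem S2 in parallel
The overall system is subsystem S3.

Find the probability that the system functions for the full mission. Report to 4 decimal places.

Parallel (B and C): 1 − (1 − 0.905000)(1 − 0.766000) = 0.977770
Series ([0.977770] and D): 0.977770 × 0.899000 = 0.879015
Parallel (A and [0.879015]): 1 − (1 − 0.758000)(1 − 0.879015) = 0.9707

0.9707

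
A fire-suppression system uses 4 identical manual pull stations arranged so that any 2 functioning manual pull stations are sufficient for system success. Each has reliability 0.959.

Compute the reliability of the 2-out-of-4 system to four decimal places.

0.9997

R = Σ_{i=2}^{4} C(4,i) p^i (1−p)^{4−i} with p = 0.959
C(4,2)·0.959^2·0.041^2 = 0.009276
C(4,3)·0.959^3·0.041^1 = 0.144644
C(4,4)·0.959^4·0.041^0 = 0.845813
Sum = 0.9997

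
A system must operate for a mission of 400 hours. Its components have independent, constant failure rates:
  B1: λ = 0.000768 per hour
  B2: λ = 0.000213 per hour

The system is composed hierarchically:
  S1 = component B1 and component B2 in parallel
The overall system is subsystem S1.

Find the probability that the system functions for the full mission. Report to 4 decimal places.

R(B1) = exp(−0.000768 × 400) = 0.735503
R(B2) = exp(−0.000213 × 400) = 0.918329
Parallel (B1 and B2): 1 − (1 − 0.735503)(1 − 0.918329) = 0.9784

0.9784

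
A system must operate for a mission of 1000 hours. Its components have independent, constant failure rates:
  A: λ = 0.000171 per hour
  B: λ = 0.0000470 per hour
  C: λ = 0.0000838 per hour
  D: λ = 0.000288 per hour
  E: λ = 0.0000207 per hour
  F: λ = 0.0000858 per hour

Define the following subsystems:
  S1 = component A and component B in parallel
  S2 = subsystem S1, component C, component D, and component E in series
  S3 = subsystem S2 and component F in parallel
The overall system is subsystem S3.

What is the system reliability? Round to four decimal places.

0.9729

R(A) = exp(−0.000171 × 1000) = 0.842822
R(B) = exp(−0.0000470 × 1000) = 0.954087
R(C) = exp(−0.0000838 × 1000) = 0.919615
R(D) = exp(−0.000288 × 1000) = 0.749762
R(E) = exp(−0.0000207 × 1000) = 0.979513
R(F) = exp(−0.0000858 × 1000) = 0.917778
Parallel (A and B): 1 − (1 − 0.842822)(1 − 0.954087) = 0.992783
Series ([0.992783], C, D, and E): 0.992783 × 0.919615 × 0.749762 × 0.979513 = 0.670493
Parallel ([0.670493] and F): 1 − (1 − 0.670493)(1 − 0.917778) = 0.9729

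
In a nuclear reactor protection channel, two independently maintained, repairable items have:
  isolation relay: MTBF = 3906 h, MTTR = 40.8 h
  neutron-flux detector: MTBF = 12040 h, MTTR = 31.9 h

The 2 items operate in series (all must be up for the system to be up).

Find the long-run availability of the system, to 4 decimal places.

A(isolation relay) = MTBF/(MTBF+MTTR) = 3906/(3906+40.8) = 0.989663
A(neutron-flux detector) = MTBF/(MTBF+MTTR) = 12040/(12040+31.9) = 0.997357
Series availability: 0.989663 × 0.997357 = 0.9870

0.9870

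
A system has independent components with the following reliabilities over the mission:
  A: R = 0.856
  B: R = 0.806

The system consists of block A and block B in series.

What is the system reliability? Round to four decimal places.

0.6899

Series (A and B): 0.856000 × 0.806000 = 0.6899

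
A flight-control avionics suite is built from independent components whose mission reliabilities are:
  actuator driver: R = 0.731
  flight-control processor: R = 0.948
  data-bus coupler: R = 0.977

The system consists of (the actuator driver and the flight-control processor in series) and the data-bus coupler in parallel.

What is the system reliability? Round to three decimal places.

0.993

Series (actuator driver and flight-control processor): 0.73100 × 0.94800 = 0.69299
Parallel ([0.69299] and data-bus coupler): 1 − (1 − 0.69299)(1 − 0.97700) = 0.993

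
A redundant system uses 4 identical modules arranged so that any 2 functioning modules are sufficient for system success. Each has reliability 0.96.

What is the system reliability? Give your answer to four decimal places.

0.9998

R = Σ_{i=2}^{4} C(4,i) p^i (1−p)^{4−i} with p = 0.96
C(4,2)·0.96^2·0.04^2 = 0.008847
C(4,3)·0.96^3·0.04^1 = 0.141558
C(4,4)·0.96^4·0.04^0 = 0.849347
Sum = 0.9998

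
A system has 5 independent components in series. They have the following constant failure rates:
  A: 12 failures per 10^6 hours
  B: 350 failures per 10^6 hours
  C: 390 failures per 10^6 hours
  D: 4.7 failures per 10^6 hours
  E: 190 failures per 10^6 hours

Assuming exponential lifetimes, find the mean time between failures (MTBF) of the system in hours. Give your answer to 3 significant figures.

1060

Series of exponential components: λ_sys = Σ λ_i
λ_sys = 0.000012 + 0.00035 + 0.00039 + 0.0000047 + 0.00019 = 9.4670e-04 /h
MTBF = 1 / λ_sys = 1060 h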